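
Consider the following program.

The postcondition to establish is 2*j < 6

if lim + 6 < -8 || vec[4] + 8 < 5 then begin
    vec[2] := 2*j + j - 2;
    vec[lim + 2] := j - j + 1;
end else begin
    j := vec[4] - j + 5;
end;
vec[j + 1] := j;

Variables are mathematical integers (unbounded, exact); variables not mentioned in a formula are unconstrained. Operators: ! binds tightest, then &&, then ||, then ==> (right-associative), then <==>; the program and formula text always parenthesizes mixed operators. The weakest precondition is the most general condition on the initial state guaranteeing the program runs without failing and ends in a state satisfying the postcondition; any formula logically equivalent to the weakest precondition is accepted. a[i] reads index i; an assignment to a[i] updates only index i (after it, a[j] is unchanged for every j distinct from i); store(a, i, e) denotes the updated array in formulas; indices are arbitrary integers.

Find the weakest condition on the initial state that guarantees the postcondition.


Working backward. After the program, 2*j < 6 must hold.
Before vec[j + 1] := j: 2*j < 6
Then branch requires 2*j < 6; else branch requires 2*vec[4] < 2*j - 4.
Before the if: ((lim < -14 || vec[4] < -3) ==> 2*j < 6) && ((!(lim < -14 || vec[4] < -3)) ==> 2*vec[4] < 2*j - 4)
Answer: WP = ((lim < -14 || vec[4] < -3) ==> 2*j < 6) && ((!(lim < -14 || vec[4] < -3)) ==> 2*vec[4] < 2*j - 4)


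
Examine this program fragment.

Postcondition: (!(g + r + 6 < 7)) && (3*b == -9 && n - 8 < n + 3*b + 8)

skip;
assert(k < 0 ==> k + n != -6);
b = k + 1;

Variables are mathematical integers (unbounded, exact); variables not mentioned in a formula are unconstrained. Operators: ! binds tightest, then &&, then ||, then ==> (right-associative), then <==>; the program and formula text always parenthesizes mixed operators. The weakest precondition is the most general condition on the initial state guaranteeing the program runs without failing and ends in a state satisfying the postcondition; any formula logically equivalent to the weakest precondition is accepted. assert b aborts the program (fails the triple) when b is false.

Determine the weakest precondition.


Working backward. After the program, the postcondition (!(g + r + 6 < 7)) && (3*b == -9 && n - 8 < n + 3*b + 8) must hold; in canonical form it is (!(g + r < 1)) && 3*b == -9 && 3*b > -16.
Before b := k + 1: (!(g + r < 1)) && 3*k == -12 && 3*k > -19
Before assert k < 0 ==> k + n != -6: (k < 0 ==> k + n != -6) && (!(g + r < 1)) && 3*k == -12 && 3*k > -19
Before skip: (k < 0 ==> k + n != -6) && (!(g + r < 1)) && 3*k == -12 && 3*k > -19
Answer: WP = (k < 0 ==> k + n != -6) && (!(g + r < 1)) && 3*k == -12 && 3*k > -19


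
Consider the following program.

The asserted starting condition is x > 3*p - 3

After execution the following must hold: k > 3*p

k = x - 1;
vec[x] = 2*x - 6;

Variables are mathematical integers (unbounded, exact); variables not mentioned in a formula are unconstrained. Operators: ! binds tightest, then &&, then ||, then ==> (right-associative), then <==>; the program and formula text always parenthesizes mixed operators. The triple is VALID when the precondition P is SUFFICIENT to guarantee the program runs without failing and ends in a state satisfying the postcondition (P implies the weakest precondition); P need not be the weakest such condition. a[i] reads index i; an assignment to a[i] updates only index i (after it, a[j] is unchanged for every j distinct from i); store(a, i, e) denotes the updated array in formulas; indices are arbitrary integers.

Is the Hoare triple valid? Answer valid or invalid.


Working backward. After the program, k > 3*p must hold.
Before vec[x] := 2*x - 6: k > 3*p
Before k := x - 1: x > 3*p + 1
The weakest precondition is x > 3*p + 1.
Check whether x > 3*p - 3 implies it.
Countermodel: at the initial state p = 0, x = 0, the precondition holds but the weakest precondition fails.
Answer: invalid


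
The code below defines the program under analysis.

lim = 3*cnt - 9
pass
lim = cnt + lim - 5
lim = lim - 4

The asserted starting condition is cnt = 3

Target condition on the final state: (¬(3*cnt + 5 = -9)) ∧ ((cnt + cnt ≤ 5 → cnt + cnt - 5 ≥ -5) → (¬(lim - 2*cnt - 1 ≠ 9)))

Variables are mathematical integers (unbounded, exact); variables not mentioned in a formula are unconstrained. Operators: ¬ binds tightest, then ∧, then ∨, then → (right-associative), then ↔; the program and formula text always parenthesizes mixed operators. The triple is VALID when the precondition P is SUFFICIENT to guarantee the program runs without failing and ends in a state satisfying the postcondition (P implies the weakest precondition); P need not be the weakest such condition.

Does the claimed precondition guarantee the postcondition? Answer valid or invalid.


Working backward. After the program, the postcondition (¬(3*cnt + 5 = -9)) ∧ ((cnt + cnt ≤ 5 → cnt + cnt - 5 ≥ -5) → (¬(lim - 2*cnt - 1 ≠ 9))) must hold; in canonical form it is (¬(3*cnt = -14)) ∧ ((2*cnt ≤ 5 → 2*cnt ≥ 0) → (¬(lim ≠ 2*cnt + 10))).
Before lim := lim - 4: (¬(3*cnt = -14)) ∧ ((2*cnt ≤ 5 → 2*cnt ≥ 0) → (¬(lim ≠ 2*cnt + 14)))
Before lim := cnt + lim - 5: (¬(3*cnt = -14)) ∧ ((2*cnt ≤ 5 → 2*cnt ≥ 0) → (¬(lim ≠ cnt + 19)))
Before skip: (¬(3*cnt = -14)) ∧ ((2*cnt ≤ 5 → 2*cnt ≥ 0) → (¬(lim ≠ cnt + 19)))
Before lim := 3*cnt - 9: (¬(3*cnt = -14)) ∧ ((2*cnt ≤ 5 → 2*cnt ≥ 0) → (¬(2*cnt ≠ 28)))
The weakest precondition is (¬(3*cnt = -14)) ∧ ((2*cnt ≤ 5 → 2*cnt ≥ 0) → (¬(2*cnt ≠ 28))).
Check whether cnt = 3 implies it.
Countermodel: at the initial state cnt = 3, the precondition holds but the weakest precondition fails.
Answer: invalid


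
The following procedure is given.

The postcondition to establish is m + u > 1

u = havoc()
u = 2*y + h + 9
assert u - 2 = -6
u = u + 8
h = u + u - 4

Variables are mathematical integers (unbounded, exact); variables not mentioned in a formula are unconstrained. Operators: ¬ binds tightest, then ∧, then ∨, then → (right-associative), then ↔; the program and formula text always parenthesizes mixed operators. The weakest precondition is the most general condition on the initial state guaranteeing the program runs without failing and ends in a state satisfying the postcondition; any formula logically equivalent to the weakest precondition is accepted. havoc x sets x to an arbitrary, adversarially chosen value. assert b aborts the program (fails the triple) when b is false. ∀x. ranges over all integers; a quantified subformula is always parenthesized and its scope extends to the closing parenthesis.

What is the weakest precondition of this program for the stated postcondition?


Working backward. After the program, m + u > 1 must hold.
Before h := u + u - 4: m + u > 1
Before u := u + 8: m + u > -7
Before assert u - 2 = -6: u = -4 ∧ m + u > -7
Before u := 2*y + h + 9: h + 2*y = -13 ∧ h + m + 2*y > -16
Before havoc u: h + 2*y = -13 ∧ h + m + 2*y > -16
Answer: WP = h + 2*y = -13 ∧ h + m + 2*y > -16


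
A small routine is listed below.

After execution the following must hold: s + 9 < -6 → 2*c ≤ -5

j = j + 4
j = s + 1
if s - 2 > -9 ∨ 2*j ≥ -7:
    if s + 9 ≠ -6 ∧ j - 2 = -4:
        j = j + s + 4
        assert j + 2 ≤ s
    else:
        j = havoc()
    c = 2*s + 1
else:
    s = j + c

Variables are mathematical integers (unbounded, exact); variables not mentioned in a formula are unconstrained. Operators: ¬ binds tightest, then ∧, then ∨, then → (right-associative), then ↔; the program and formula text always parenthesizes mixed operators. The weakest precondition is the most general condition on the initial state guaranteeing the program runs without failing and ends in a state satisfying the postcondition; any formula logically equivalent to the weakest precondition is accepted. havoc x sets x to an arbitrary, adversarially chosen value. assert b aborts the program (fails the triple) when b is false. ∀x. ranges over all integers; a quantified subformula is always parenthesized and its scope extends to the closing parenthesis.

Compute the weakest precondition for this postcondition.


Working backward. After the program, the postcondition s + 9 < -6 → 2*c ≤ -5 must hold; in canonical form it is s < -15 → 2*c ≤ -5.
Then branch requires ((s ≠ -15 ∧ j = -2) → (j ≤ -6 ∧ (s < -15 → 4*s ≤ -7))) ∧ ((¬(s ≠ -15 ∧ j = -2)) → (s < -15 → 4*s ≤ -7)); else branch requires c + j < -15 → 2*c ≤ -5.
Before the if: ((s > -7 ∨ 2*j ≥ -7) → (((s ≠ -15 ∧ j = -2) → (j ≤ -6 ∧ (s < -15 → 4*s ≤ -7))) ∧ ((¬(s ≠ -15 ∧ j = -2)) → (s < -15 → 4*s ≤ -7)))) ∧ ((¬(s > -7 ∨ 2*j ≥ -7)) → (c + j < -15 → 2*c ≤ -5))
Before j := s + 1: ((s > -7 ∨ 2*s ≥ -9) → (((s ≠ -15 ∧ s = -3) → (s ≤ -7 ∧ (s < -15 → 4*s ≤ -7))) ∧ ((¬(s ≠ -15 ∧ s = -3)) → (s < -15 → 4*s ≤ -7)))) ∧ ((¬(s > -7 ∨ 2*s ≥ -9)) → (c + s < -16 → 2*c ≤ -5))
Before j := j + 4: ((s > -7 ∨ 2*s ≥ -9) → (((s ≠ -15 ∧ s = -3) → (s ≤ -7 ∧ (s < -15 → 4*s ≤ -7))) ∧ ((¬(s ≠ -15 ∧ s = -3)) → (s < -15 → 4*s ≤ -7)))) ∧ ((¬(s > -7 ∨ 2*s ≥ -9)) → (c + s < -16 → 2*c ≤ -5))
Answer: WP = ((s > -7 ∨ 2*s ≥ -9) → (((s ≠ -15 ∧ s = -3) → (s ≤ -7 ∧ (s < -15 → 4*s ≤ -7))) ∧ ((¬(s ≠ -15 ∧ s = -3)) → (s < -15 → 4*s ≤ -7)))) ∧ ((¬(s > -7 ∨ 2*s ≥ -9)) → (c + s < -16 → 2*c ≤ -5))


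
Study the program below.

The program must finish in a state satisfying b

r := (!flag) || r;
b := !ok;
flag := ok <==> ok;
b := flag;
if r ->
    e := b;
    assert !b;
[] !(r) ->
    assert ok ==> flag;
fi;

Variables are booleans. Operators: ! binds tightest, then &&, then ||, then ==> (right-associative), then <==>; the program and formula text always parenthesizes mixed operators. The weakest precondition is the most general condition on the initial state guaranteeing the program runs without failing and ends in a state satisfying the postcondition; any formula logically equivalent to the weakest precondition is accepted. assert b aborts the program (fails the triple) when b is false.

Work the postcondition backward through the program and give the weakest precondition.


Working backward. After the program, b must hold.
Then branch requires false; else branch requires (ok ==> flag) && b.
Before the if: (!r) && ((!r) ==> ((ok ==> flag) && b))
Before b := flag: (!r) && ((!r) ==> ((ok ==> flag) && flag))
Before flag := ok <==> ok: !r
Before b := !ok: !r
Before r := (!flag) || r: !((!flag) || r)
Answer: WP = !((!flag) || r)


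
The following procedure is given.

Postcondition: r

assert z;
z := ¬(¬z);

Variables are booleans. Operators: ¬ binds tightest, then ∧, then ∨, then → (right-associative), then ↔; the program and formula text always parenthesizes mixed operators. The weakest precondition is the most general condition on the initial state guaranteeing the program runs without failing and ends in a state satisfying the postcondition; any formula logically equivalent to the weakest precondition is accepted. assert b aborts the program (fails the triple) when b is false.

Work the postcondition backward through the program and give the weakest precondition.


Working backward. After the program, r must hold.
Before z := ¬(¬z): r
Before assert z: z ∧ r
Answer: WP = z ∧ r


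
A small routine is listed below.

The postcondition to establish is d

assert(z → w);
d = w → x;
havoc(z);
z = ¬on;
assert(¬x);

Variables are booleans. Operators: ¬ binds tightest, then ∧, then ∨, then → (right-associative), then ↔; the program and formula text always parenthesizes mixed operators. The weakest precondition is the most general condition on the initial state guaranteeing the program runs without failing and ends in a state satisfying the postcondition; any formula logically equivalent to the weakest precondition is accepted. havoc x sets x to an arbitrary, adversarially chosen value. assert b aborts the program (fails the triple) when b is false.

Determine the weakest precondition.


Working backward. After the program, d must hold.
Before assert ¬x: (¬x) ∧ d
Before z := ¬on: (¬x) ∧ d
Before havoc z: (¬x) ∧ d
Before d := w → x: (¬x) ∧ (w → x)
Before assert z → w: (z → w) ∧ (¬x) ∧ (w → x)
Answer: WP = (z → w) ∧ (¬x) ∧ (w → x)


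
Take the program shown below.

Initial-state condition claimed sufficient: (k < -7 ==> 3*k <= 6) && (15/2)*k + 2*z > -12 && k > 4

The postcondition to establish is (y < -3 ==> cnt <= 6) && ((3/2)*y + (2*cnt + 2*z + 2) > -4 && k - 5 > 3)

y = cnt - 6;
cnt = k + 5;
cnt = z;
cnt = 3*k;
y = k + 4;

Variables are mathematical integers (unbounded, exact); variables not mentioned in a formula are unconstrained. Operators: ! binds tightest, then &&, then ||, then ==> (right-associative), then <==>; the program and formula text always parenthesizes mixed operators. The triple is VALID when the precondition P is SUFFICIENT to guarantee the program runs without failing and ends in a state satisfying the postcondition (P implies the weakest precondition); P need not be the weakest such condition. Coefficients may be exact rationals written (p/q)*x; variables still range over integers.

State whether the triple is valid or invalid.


Working backward. After the program, the postcondition (y < -3 ==> cnt <= 6) && ((3/2)*y + (2*cnt + 2*z + 2) > -4 && k - 5 > 3) must hold; in canonical form it is (y < -3 ==> cnt <= 6) && 2*cnt + (3/2)*y + 2*z > -6 && k > 8.
Before y := k + 4: (k < -7 ==> cnt <= 6) && 2*cnt + (3/2)*k + 2*z > -12 && k > 8
Before cnt := 3*k: (k < -7 ==> 3*k <= 6) && (15/2)*k + 2*z > -12 && k > 8
Before cnt := z: (k < -7 ==> 3*k <= 6) && (15/2)*k + 2*z > -12 && k > 8
Before cnt := k + 5: (k < -7 ==> 3*k <= 6) && (15/2)*k + 2*z > -12 && k > 8
Before y := cnt - 6: (k < -7 ==> 3*k <= 6) && (15/2)*k + 2*z > -12 && k > 8
The weakest precondition is (k < -7 ==> 3*k <= 6) && (15/2)*k + 2*z > -12 && k > 8.
Check whether (k < -7 ==> 3*k <= 6) && (15/2)*k + 2*z > -12 && k > 4 implies it.
Countermodel: at the initial state k = 5, z = 0, the precondition holds but the weakest precondition fails.
Answer: invalid


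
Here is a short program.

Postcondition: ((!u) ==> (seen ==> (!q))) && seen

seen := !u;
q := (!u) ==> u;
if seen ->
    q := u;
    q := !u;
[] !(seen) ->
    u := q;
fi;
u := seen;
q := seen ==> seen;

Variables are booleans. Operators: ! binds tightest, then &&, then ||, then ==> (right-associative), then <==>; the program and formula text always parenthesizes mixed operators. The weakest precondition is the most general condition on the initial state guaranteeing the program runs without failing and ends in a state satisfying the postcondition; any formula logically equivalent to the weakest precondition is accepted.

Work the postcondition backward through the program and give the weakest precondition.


Working backward. After the program, ((!u) ==> (seen ==> (!q))) && seen must hold.
Before q := seen ==> seen: ((!u) ==> (!seen)) && seen
Before u := seen: seen
Then branch requires seen; else branch requires seen.
Before the if: (!seen) ==> seen
Before q := (!u) ==> u: (!seen) ==> seen
Before seen := !u: u ==> (!u)
Answer: WP = u ==> (!u)


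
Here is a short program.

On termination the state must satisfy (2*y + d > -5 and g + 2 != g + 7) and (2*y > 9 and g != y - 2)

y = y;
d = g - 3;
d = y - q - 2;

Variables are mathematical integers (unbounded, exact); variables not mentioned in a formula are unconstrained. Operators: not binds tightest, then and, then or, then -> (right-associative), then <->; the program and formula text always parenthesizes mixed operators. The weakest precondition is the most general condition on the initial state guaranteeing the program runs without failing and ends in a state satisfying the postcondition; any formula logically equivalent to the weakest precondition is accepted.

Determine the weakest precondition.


Working backward. After the program, the postcondition (2*y + d > -5 and g + 2 != g + 7) and (2*y > 9 and g != y - 2) must hold; in canonical form it is d + 2*y > -5 and 2*y > 9 and g != y - 2.
Before d := y - q - 2: 3*y > q - 3 and 2*y > 9 and g != y - 2
Before d := g - 3: 3*y > q - 3 and 2*y > 9 and g != y - 2
Before y := y: 3*y > q - 3 and 2*y > 9 and g != y - 2
Answer: WP = 3*y > q - 3 and 2*y > 9 and g != y - 2


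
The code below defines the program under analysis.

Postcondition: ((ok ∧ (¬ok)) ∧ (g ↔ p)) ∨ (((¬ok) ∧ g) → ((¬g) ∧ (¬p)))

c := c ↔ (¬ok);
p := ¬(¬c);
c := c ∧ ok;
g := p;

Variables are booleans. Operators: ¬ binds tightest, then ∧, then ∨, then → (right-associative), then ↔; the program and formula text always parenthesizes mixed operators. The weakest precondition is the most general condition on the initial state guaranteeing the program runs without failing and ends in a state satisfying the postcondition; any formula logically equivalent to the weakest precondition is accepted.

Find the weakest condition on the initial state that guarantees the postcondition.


Working backward. After the program, the postcondition ((ok ∧ (¬ok)) ∧ (g ↔ p)) ∨ (((¬ok) ∧ g) → ((¬g) ∧ (¬p))) must hold; in canonical form it is ((¬ok) ∧ g) → ((¬g) ∧ (¬p)).
Before g := p: ((¬ok) ∧ p) → (¬p)
Before c := c ∧ ok: ((¬ok) ∧ p) → (¬p)
Before p := ¬(¬c): ((¬ok) ∧ c) → (¬c)
Before c := c ↔ (¬ok): ((¬ok) ∧ (c ↔ (¬ok))) → (¬(c ↔ (¬ok)))
Answer: WP = ((¬ok) ∧ (c ↔ (¬ok))) → (¬(c ↔ (¬ok)))


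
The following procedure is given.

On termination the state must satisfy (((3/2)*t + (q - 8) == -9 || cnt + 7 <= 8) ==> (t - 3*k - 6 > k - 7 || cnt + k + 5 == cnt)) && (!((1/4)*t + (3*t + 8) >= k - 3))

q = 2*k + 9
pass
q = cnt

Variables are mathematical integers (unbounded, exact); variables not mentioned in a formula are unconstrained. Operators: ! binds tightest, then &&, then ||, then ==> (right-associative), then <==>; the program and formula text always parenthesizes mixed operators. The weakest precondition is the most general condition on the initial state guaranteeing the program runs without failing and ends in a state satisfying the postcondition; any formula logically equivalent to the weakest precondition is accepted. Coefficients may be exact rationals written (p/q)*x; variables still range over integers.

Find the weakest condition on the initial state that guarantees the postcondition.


Working backward. After the program, the postcondition (((3/2)*t + (q - 8) == -9 || cnt + 7 <= 8) ==> (t - 3*k - 6 > k - 7 || cnt + k + 5 == cnt)) && (!((1/4)*t + (3*t + 8) >= k - 3)) must hold; in canonical form it is ((q + (3/2)*t == -1 || cnt <= 1) ==> (t > 4*k - 1 || k == -5)) && (!((13/4)*t >= k - 11)).
Before q := cnt: ((cnt + (3/2)*t == -1 || cnt <= 1) ==> (t > 4*k - 1 || k == -5)) && (!((13/4)*t >= k - 11))
Before skip: ((cnt + (3/2)*t == -1 || cnt <= 1) ==> (t > 4*k - 1 || k == -5)) && (!((13/4)*t >= k - 11))
Before q := 2*k + 9: ((cnt + (3/2)*t == -1 || cnt <= 1) ==> (t > 4*k - 1 || k == -5)) && (!((13/4)*t >= k - 11))
Answer: WP = ((cnt + (3/2)*t == -1 || cnt <= 1) ==> (t > 4*k - 1 || k == -5)) && (!((13/4)*t >= k - 11))


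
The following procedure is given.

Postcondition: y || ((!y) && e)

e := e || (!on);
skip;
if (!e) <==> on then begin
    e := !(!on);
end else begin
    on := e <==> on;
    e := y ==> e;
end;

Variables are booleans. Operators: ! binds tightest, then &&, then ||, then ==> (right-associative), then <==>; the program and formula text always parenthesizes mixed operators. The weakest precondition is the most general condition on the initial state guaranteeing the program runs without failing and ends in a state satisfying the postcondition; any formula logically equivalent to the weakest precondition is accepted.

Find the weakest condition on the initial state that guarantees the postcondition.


Working backward. After the program, y || ((!y) && e) must hold.
Then branch requires y || ((!y) && on); else branch requires y || ((!y) && (y ==> e)).
Before the if: (((!e) <==> on) ==> (y || ((!y) && on))) && ((!((!e) <==> on)) ==> (y || ((!y) && (y ==> e))))
Before skip: (((!e) <==> on) ==> (y || ((!y) && on))) && ((!((!e) <==> on)) ==> (y || ((!y) && (y ==> e))))
Before e := e || (!on): (((!(e || (!on))) <==> on) ==> (y || ((!y) && on))) && ((!((!(e || (!on))) <==> on)) ==> (y || ((!y) && (y ==> (e || (!on))))))
Answer: WP = (((!(e || (!on))) <==> on) ==> (y || ((!y) && on))) && ((!((!(e || (!on))) <==> on)) ==> (y || ((!y) && (y ==> (e || (!on))))))


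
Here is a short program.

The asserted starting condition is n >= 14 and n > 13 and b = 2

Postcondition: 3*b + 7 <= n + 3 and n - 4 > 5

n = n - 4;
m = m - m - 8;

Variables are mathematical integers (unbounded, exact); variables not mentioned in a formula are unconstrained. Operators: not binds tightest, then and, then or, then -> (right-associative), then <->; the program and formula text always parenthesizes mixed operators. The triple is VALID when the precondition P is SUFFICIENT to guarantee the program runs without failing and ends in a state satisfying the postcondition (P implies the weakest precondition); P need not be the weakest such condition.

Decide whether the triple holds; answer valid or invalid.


Working backward. After the program, the postcondition 3*b + 7 <= n + 3 and n - 4 > 5 must hold; in canonical form it is 3*b <= n - 4 and n > 9.
Before m := m - m - 8: 3*b <= n - 4 and n > 9
Before n := n - 4: 3*b <= n - 8 and n > 13
The weakest precondition is 3*b <= n - 8 and n > 13.
Check whether n >= 14 and n > 13 and b = 2 implies it.
Every state satisfying the precondition satisfies the weakest precondition: the implication holds.
Answer: valid


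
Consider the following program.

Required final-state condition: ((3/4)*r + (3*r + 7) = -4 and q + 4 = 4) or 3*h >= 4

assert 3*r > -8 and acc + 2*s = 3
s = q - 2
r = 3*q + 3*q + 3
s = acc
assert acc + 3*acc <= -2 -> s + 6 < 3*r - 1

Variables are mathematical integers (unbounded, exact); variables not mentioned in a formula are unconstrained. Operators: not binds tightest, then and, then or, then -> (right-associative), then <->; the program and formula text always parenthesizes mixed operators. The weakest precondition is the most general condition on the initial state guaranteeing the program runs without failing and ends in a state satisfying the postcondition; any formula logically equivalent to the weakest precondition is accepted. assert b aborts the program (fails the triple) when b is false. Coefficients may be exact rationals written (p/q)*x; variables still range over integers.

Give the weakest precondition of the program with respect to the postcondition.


Working backward. After the program, the postcondition ((3/4)*r + (3*r + 7) = -4 and q + 4 = 4) or 3*h >= 4 must hold; in canonical form it is ((15/4)*r = -11 and q = 0) or 3*h >= 4.
Before assert acc + 3*acc <= -2 -> s + 6 < 3*r - 1: (4*acc <= -2 -> s < 3*r - 7) and (((15/4)*r = -11 and q = 0) or 3*h >= 4)
Before s := acc: (4*acc <= -2 -> acc < 3*r - 7) and (((15/4)*r = -11 and q = 0) or 3*h >= 4)
Before r := 3*q + 3*q + 3: (4*acc <= -2 -> acc < 18*q + 2) and (((45/2)*q = -89/4 and q = 0) or 3*h >= 4)
Before s := q - 2: (4*acc <= -2 -> acc < 18*q + 2) and (((45/2)*q = -89/4 and q = 0) or 3*h >= 4)
Before assert 3*r > -8 and acc + 2*s = 3: 3*r > -8 and acc + 2*s = 3 and (4*acc <= -2 -> acc < 18*q + 2) and (((45/2)*q = -89/4 and q = 0) or 3*h >= 4)
Answer: WP = 3*r > -8 and acc + 2*s = 3 and (4*acc <= -2 -> acc < 18*q + 2) and (((45/2)*q = -89/4 and q = 0) or 3*h >= 4)


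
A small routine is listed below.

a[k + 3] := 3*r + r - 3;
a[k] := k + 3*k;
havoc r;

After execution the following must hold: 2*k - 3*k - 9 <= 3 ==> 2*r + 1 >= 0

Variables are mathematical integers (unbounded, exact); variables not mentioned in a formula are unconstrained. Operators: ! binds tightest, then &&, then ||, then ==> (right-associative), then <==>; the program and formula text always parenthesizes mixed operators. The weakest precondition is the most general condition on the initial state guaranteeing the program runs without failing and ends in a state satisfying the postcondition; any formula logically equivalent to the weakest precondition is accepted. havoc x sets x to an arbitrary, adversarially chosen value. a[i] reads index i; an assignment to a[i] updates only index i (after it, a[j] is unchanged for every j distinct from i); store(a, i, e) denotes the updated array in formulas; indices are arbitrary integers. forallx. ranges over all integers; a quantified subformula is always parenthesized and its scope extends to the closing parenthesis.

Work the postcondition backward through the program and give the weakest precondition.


Working backward. After the program, the postcondition 2*k - 3*k - 9 <= 3 ==> 2*r + 1 >= 0 must hold; in canonical form it is k >= -12 ==> 2*r >= -1.
Before havoc r: forall r_1. (k >= -12 ==> 2*r_1 >= -1)
Before a[k] := k + 3*k: forall r_1. (k >= -12 ==> 2*r_1 >= -1)
Before a[k + 3] := 3*r + r - 3: forall r_1. (k >= -12 ==> 2*r_1 >= -1)
Answer: WP = forall r_1. (k >= -12 ==> 2*r_1 >= -1)


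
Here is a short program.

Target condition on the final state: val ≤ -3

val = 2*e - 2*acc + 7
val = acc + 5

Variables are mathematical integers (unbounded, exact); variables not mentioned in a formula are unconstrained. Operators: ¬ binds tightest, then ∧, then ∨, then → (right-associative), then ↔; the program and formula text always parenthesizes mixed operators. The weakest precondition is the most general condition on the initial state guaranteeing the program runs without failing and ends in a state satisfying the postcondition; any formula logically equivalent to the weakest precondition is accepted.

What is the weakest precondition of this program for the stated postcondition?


Working backward. After the program, val ≤ -3 must hold.
Before val := acc + 5: acc ≤ -8
Before val := 2*e - 2*acc + 7: acc ≤ -8
Answer: WP = acc ≤ -8


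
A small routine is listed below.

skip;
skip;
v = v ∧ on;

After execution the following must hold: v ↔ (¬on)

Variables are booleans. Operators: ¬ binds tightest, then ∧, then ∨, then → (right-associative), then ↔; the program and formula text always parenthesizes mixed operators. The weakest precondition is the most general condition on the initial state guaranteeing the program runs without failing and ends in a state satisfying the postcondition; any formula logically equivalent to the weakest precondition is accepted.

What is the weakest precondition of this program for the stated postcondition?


Working backward. After the program, v ↔ (¬on) must hold.
Before v := v ∧ on: (v ∧ on) ↔ (¬on)
Before skip: (v ∧ on) ↔ (¬on)
Before skip: (v ∧ on) ↔ (¬on)
Answer: WP = (v ∧ on) ↔ (¬on)


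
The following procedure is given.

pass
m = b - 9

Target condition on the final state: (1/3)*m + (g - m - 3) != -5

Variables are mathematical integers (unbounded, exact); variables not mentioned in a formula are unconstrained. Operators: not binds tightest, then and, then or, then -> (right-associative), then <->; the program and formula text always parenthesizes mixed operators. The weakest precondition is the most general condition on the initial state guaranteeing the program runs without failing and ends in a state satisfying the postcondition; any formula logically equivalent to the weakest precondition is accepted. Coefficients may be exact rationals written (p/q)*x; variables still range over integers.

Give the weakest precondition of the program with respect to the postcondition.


Working backward. After the program, the postcondition (1/3)*m + (g - m - 3) != -5 must hold; in canonical form it is g != (2/3)*m - 2.
Before m := b - 9: g != (2/3)*b - 8
Before skip: g != (2/3)*b - 8
Answer: WP = g != (2/3)*b - 8


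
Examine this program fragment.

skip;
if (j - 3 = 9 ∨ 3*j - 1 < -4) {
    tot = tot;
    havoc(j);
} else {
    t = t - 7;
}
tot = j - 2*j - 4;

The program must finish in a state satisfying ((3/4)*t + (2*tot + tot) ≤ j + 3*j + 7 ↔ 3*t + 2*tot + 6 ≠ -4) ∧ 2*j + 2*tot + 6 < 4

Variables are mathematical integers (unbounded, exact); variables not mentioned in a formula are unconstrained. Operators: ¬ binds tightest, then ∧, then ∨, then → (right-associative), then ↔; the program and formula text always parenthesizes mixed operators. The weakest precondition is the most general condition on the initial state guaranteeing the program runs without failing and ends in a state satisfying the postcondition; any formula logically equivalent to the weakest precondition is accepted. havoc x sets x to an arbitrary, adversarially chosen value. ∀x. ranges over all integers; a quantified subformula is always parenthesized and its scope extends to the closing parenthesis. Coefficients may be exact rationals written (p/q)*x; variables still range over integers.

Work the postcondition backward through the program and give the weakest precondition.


Working backward. After the program, the postcondition ((3/4)*t + (2*tot + tot) ≤ j + 3*j + 7 ↔ 3*t + 2*tot + 6 ≠ -4) ∧ 2*j + 2*tot + 6 < 4 must hold; in canonical form it is ((3/4)*t + 3*tot ≤ 4*j + 7 ↔ 3*t + 2*tot ≠ -10) ∧ 2*j + 2*tot < -2.
Before tot := j - 2*j - 4: (3/4)*t ≤ 7*j + 19 ↔ 3*t ≠ 2*j - 2
Then branch requires ∀j_1. ((3/4)*t ≤ 7*j_1 + 19 ↔ 3*t ≠ 2*j_1 - 2); else branch requires (3/4)*t ≤ 7*j + 97/4 ↔ 3*t ≠ 2*j + 19.
Before the if: ((j = 12 ∨ 3*j < -3) → (∀j_1. ((3/4)*t ≤ 7*j_1 + 19 ↔ 3*t ≠ 2*j_1 - 2))) ∧ ((¬(j = 12 ∨ 3*j < -3)) → ((3/4)*t ≤ 7*j + 97/4 ↔ 3*t ≠ 2*j + 19))
Before skip: ((j = 12 ∨ 3*j < -3) → (∀j_1. ((3/4)*t ≤ 7*j_1 + 19 ↔ 3*t ≠ 2*j_1 - 2))) ∧ ((¬(j = 12 ∨ 3*j < -3)) → ((3/4)*t ≤ 7*j + 97/4 ↔ 3*t ≠ 2*j + 19))
Answer: WP = ((j = 12 ∨ 3*j < -3) → (∀j_1. ((3/4)*t ≤ 7*j_1 + 19 ↔ 3*t ≠ 2*j_1 - 2))) ∧ ((¬(j = 12 ∨ 3*j < -3)) → ((3/4)*t ≤ 7*j + 97/4 ↔ 3*t ≠ 2*j + 19))


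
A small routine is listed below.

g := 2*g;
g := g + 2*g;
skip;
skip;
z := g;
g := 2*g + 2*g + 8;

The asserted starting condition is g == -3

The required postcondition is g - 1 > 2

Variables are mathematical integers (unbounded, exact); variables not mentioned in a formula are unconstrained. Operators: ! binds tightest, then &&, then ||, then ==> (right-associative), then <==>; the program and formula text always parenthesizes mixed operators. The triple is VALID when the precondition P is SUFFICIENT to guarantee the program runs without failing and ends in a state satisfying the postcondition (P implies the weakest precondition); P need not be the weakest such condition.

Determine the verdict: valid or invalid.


Working backward. After the program, the postcondition g - 1 > 2 must hold; in canonical form it is g > 3.
Before g := 2*g + 2*g + 8: 4*g > -5
Before z := g: 4*g > -5
Before skip: 4*g > -5
Before skip: 4*g > -5
Before g := g + 2*g: 12*g > -5
Before g := 2*g: 24*g > -5
The weakest precondition is 24*g > -5.
Check whether g == -3 implies it.
Countermodel: at the initial state g = -3, the precondition holds but the weakest precondition fails.
Answer: invalid


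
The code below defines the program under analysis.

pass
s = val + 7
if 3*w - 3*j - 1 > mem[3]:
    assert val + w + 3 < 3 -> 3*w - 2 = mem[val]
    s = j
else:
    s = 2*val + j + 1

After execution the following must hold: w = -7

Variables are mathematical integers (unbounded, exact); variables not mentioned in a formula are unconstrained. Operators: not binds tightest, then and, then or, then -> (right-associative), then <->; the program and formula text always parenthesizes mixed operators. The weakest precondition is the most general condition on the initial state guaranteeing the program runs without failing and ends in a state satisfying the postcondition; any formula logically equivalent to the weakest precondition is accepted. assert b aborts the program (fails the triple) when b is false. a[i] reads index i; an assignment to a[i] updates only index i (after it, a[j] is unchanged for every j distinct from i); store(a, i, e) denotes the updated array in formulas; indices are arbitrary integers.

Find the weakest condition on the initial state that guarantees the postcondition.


Working backward. After the program, w = -7 must hold.
Then branch requires (val + w < 0 -> 3*w = mem[val] + 2) and w = -7; else branch requires w = -7.
Before the if: (3*w > mem[3] + 3*j + 1 -> ((val + w < 0 -> 3*w = mem[val] + 2) and w = -7)) and ((not (3*w > mem[3] + 3*j + 1)) -> w = -7)
Before s := val + 7: (3*w > mem[3] + 3*j + 1 -> ((val + w < 0 -> 3*w = mem[val] + 2) and w = -7)) and ((not (3*w > mem[3] + 3*j + 1)) -> w = -7)
Before skip: (3*w > mem[3] + 3*j + 1 -> ((val + w < 0 -> 3*w = mem[val] + 2) and w = -7)) and ((not (3*w > mem[3] + 3*j + 1)) -> w = -7)
Answer: WP = (3*w > mem[3] + 3*j + 1 -> ((val + w < 0 -> 3*w = mem[val] + 2) and w = -7)) and ((not (3*w > mem[3] + 3*j + 1)) -> w = -7)


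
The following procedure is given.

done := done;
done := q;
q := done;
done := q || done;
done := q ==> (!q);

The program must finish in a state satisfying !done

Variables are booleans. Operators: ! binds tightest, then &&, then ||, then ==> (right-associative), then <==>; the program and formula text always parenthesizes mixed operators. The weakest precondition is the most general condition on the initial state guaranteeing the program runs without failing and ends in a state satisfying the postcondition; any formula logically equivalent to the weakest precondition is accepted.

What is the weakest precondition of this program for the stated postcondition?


Working backward. After the program, !done must hold.
Before done := q ==> (!q): !(q ==> (!q))
Before done := q || done: !(q ==> (!q))
Before q := done: !(done ==> (!done))
Before done := q: !(q ==> (!q))
Before done := done: !(q ==> (!q))
Answer: WP = !(q ==> (!q))


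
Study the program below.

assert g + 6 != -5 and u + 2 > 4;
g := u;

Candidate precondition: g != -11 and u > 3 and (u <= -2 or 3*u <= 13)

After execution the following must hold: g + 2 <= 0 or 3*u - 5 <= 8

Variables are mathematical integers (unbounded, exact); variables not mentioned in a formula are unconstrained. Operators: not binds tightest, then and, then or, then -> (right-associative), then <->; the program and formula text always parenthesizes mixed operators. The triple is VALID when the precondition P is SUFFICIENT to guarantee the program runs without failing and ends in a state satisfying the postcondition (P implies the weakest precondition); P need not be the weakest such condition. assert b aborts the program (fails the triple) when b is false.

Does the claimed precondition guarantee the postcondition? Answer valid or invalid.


Working backward. After the program, the postcondition g + 2 <= 0 or 3*u - 5 <= 8 must hold; in canonical form it is g <= -2 or 3*u <= 13.
Before g := u: u <= -2 or 3*u <= 13
Before assert g + 6 != -5 and u + 2 > 4: g != -11 and u > 2 and (u <= -2 or 3*u <= 13)
The weakest precondition is g != -11 and u > 2 and (u <= -2 or 3*u <= 13).
Check whether g != -11 and u > 3 and (u <= -2 or 3*u <= 13) implies it.
Every state satisfying the precondition satisfies the weakest precondition: the implication holds.
Answer: valid


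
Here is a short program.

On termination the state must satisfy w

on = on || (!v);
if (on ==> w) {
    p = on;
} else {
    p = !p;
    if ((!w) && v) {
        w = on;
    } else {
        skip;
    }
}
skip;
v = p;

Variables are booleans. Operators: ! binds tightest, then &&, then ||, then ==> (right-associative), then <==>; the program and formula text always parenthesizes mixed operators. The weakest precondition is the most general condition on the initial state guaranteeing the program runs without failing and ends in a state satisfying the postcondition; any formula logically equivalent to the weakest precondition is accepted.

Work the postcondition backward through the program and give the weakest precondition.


Working backward. After the program, w must hold.
Before v := p: w
Before skip: w
Then branch requires w; else branch requires (((!w) && v) ==> on) && ((!((!w) && v)) ==> w).
Before the if: ((on ==> w) ==> w) && ((!(on ==> w)) ==> ((((!w) && v) ==> on) && ((!((!w) && v)) ==> w)))
Before on := on || (!v): (((on || (!v)) ==> w) ==> w) && ((!((on || (!v)) ==> w)) ==> ((((!w) && v) ==> (on || (!v))) && ((!((!w) && v)) ==> w)))
Answer: WP = (((on || (!v)) ==> w) ==> w) && ((!((on || (!v)) ==> w)) ==> ((((!w) && v) ==> (on || (!v))) && ((!((!w) && v)) ==> w)))


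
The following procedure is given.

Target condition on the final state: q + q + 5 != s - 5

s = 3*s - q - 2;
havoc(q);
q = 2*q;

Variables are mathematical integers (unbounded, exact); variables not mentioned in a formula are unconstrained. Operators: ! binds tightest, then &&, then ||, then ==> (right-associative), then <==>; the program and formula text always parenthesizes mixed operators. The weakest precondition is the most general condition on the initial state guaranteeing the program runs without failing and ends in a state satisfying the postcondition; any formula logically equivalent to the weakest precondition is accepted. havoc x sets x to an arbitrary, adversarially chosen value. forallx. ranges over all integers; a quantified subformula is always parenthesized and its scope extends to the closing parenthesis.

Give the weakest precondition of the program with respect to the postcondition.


Working backward. After the program, the postcondition q + q + 5 != s - 5 must hold; in canonical form it is 2*q != s - 10.
Before q := 2*q: 4*q != s - 10
Before havoc q: forall q_1. 4*q_1 != s - 10
Before s := 3*s - q - 2: forall q_1. q + 4*q_1 != 3*s - 12
Answer: WP = forall q_1. q + 4*q_1 != 3*s - 12


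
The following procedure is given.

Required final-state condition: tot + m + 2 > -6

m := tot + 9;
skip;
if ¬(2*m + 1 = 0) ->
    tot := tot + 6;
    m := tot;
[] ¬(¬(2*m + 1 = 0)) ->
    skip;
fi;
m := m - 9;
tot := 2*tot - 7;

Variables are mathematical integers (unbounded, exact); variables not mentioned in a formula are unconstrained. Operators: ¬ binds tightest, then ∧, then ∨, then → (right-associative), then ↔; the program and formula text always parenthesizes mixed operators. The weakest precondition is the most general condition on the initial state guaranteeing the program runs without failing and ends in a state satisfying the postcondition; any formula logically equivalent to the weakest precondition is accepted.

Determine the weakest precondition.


Working backward. After the program, the postcondition tot + m + 2 > -6 must hold; in canonical form it is m + tot > -8.
Before tot := 2*tot - 7: m + 2*tot > -1
Before m := m - 9: m + 2*tot > 8
Then branch requires 3*tot > -10; else branch requires m + 2*tot > 8.
Before the if: ((¬(2*m = -1)) → 3*tot > -10) ∧ (2*m = -1 → m + 2*tot > 8)
Before skip: ((¬(2*m = -1)) → 3*tot > -10) ∧ (2*m = -1 → m + 2*tot > 8)
Before m := tot + 9: ((¬(2*tot = -19)) → 3*tot > -10) ∧ (2*tot = -19 → 3*tot > -1)
Answer: WP = ((¬(2*tot = -19)) → 3*tot > -10) ∧ (2*tot = -19 → 3*tot > -1)


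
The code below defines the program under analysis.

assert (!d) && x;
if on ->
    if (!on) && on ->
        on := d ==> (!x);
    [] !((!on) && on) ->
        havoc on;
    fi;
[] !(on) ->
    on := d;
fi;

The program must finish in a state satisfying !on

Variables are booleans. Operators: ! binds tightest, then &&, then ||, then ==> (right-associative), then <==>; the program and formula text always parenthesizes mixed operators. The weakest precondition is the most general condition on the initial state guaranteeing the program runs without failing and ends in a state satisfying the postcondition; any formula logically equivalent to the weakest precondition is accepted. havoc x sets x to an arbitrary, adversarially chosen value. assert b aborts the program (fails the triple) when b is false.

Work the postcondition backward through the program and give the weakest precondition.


Working backward. After the program, !on must hold.
Then branch requires false; else branch requires !d.
Before the if: (!on) && ((!on) ==> (!d))
Before assert (!d) && x: (!d) && x && (!on) && ((!on) ==> (!d))
Answer: WP = (!d) && x && (!on) && ((!on) ==> (!d))
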